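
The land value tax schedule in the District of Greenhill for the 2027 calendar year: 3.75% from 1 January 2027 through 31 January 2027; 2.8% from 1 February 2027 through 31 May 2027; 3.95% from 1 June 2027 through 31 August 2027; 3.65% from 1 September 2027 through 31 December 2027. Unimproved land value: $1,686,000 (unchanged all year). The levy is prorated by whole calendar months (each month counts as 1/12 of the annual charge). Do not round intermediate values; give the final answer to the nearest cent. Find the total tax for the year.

1 January – 31 January 2027: 1 month at 3.75% → $1,686,000 × 3.75% × 1/12 = $5,268.7500
1 February – 31 May 2027: 4 months at 2.8% → $1,686,000 × 2.8% × 4/12 = $15,736.0000
1 June – 31 August 2027: 3 months at 3.95% → $1,686,000 × 3.95% × 3/12 = $16,649.2500
1 September – 31 December 2027: 4 months at 3.65% → $1,686,000 × 3.65% × 4/12 = $20,513.0000
Total = $58,167.0000

$58,167.00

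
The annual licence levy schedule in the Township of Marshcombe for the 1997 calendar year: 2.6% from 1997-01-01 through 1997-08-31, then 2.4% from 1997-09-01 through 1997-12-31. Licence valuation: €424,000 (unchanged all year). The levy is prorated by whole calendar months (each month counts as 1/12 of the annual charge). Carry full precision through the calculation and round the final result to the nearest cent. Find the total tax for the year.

€10,741.33

1997-01-01 to 1997-08-31: 8 months at 2.6% → €424,000 × 2.6% × 8/12 = €7,349.3333
1997-09-01 to 1997-12-31: 4 months at 2.4% → €424,000 × 2.4% × 4/12 = €3,392.0000
Total = €10,741.3333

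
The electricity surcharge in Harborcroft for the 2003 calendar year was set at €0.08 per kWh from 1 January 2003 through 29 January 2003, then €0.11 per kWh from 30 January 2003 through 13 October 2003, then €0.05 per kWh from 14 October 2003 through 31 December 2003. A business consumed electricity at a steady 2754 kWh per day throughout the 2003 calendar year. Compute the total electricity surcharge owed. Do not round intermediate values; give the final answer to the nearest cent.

1 January – 29 January 2003: 29 days × 2754 kWh/day = 79,866 kWh at €0.08/kWh → €6,389.28
30 January – 13 October 2003: 257 days × 2754 kWh/day = 707,778 kWh at €0.11/kWh → €77,855.58
14 October – 31 December 2003: 79 days × 2754 kWh/day = 217,566 kWh at €0.05/kWh → €10,878.30

€95,123.16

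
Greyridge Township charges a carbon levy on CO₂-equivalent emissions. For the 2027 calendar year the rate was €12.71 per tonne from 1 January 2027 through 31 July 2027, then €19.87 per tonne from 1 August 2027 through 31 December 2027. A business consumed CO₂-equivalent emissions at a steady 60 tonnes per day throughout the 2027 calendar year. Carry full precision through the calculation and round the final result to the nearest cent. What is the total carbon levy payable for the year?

€344,077.80

1 January – 31 July 2027: 212 days × 60 tonnes/day = 12,720 tonnes at €12.71/tonne → €161,671.20
1 August – 31 December 2027: 153 days × 60 tonnes/day = 9,180 tonnes at €19.87/tonne → €182,406.60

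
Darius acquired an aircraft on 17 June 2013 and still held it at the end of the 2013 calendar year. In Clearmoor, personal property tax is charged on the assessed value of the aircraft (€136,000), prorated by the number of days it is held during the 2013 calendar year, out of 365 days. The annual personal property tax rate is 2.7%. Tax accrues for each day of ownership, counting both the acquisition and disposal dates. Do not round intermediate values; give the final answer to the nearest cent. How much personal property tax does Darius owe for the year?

€1,991.93

Days held (17 June – 31 December 2013): 198 out of 365
Tax = €136,000 × 2.7% × 198/365 = €1,991.9342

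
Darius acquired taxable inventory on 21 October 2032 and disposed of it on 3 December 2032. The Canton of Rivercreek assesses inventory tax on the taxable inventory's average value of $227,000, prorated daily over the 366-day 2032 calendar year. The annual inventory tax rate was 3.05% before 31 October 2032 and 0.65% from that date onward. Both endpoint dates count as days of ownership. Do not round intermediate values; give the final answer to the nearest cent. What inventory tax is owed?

$326.23

21 October – 30 October 2032: 10 days at 3.05% → $227,000 × 3.05% × 10/366 = $189.1667
31 October – 3 December 2032: 34 days at 0.65% → $227,000 × 0.65% × 34/366 = $137.0683
Total = $326.2350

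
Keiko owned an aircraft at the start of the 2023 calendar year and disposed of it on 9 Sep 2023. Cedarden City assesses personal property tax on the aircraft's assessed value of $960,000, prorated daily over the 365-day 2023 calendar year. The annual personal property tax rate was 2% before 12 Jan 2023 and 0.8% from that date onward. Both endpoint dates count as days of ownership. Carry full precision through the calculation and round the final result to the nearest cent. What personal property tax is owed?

$5,649.53

1 Jan – 11 Jan 2023: 11 days at 2% → $960,000 × 2% × 11/365 = $578.6301
12 Jan – 9 Sep 2023: 241 days at 0.8% → $960,000 × 0.8% × 241/365 = $5,070.9041
Total = $5,649.5342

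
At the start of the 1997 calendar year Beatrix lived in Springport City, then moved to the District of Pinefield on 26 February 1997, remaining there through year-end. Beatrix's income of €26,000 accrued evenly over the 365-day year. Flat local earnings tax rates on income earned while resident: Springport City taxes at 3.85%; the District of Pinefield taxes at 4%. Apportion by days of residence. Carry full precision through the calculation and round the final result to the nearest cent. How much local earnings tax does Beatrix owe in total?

€1,034.02

Springport City, 1 January – 25 February 1997: 56 days → €26,000 × 3.85% × 56/365 = €153.5781
The District of Pinefield, 26 February – 31 December 1997: 309 days → €26,000 × 4% × 309/365 = €880.4384
Total = €1,034.0164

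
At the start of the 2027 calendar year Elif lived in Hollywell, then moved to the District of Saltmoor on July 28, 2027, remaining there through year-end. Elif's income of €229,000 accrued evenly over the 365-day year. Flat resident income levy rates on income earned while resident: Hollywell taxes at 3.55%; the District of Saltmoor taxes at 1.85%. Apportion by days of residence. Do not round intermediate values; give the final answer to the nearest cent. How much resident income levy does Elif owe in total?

Hollywell, January 1 – July 27, 2027: 208 days → €229,000 × 3.55% × 208/365 = €4,632.7014
The District of Saltmoor, July 28 – December 31, 2027: 157 days → €229,000 × 1.85% × 157/365 = €1,822.2753
Total = €6,454.9767

€6,454.98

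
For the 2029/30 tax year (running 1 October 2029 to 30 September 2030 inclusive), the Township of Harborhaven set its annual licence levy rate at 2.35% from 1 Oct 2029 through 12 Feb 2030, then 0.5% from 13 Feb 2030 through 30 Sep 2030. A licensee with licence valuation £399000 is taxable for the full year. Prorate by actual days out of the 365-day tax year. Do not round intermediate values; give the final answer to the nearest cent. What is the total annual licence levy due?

1 Oct 2029 – 12 Feb 2030: 135 days at 2.35% → £399000 × 2.35% × 135/365 = £3468.0205
13 Feb – 30 Sep 2030: 230 days at 0.5% → £399000 × 0.5% × 230/365 = £1257.1233
Total = £4725.1438

£4725.14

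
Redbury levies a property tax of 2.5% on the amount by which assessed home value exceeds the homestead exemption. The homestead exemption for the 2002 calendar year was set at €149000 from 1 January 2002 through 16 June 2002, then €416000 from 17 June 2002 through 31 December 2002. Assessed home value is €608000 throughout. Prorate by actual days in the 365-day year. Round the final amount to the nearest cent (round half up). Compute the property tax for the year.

1 January – 16 June 2002: 167 days, exemption €149000 → (€608000 − €149000) × 2.5% × 167/365 = €5250.2055
17 June – 31 December 2002: 198 days, exemption €416000 → (€608000 − €416000) × 2.5% × 198/365 = €2603.8356
Total = €7854.0411

€7854.04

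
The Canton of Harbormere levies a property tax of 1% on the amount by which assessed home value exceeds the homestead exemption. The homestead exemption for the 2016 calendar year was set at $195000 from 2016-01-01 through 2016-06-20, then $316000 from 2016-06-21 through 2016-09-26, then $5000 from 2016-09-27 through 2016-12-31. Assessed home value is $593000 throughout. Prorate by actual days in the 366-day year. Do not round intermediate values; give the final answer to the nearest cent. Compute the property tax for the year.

2016-01-01 to 2016-06-20: 172 days, exemption $195000 → ($593000 − $195000) × 1% × 172/366 = $1870.3825
2016-06-21 to 2016-09-26: 98 days, exemption $316000 → ($593000 − $316000) × 1% × 98/366 = $741.6940
2016-09-27 to 2016-12-31: 96 days, exemption $5000 → ($593000 − $5000) × 1% × 96/366 = $1542.2951
Total = $4154.3716

$4154.37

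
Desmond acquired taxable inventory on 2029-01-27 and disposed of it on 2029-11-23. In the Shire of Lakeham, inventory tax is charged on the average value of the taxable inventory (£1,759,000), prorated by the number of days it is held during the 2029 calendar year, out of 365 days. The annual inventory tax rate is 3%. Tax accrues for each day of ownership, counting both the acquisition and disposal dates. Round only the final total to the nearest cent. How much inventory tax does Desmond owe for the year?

Days held (2029-01-27 to 2029-11-23): 301 out of 365
Tax = £1,759,000 × 3% × 301/365 = £43,517.1781

£43,517.18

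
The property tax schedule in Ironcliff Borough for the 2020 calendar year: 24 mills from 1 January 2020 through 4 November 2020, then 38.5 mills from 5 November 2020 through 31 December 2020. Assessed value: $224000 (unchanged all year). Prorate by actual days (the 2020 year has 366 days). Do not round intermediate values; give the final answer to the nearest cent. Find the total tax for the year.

$5881.84

1 January – 4 November 2020: 309 days at 24 mills → $224000 × 2.4% × 309/366 = $4538.7541
5 November – 31 December 2020: 57 days at 38.5 mills → $224000 × 3.85% × 57/366 = $1343.0820
Total = $5881.8361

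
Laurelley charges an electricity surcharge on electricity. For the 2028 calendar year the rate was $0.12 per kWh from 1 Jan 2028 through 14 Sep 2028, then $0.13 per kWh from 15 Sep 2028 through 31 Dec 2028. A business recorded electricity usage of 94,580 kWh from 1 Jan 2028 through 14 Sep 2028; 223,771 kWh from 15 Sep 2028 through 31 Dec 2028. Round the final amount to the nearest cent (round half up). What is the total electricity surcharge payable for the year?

1 Jan – 14 Sep 2028: 94,580 kWh at $0.12/kWh → $11,349.60
15 Sep – 31 Dec 2028: 223,771 kWh at $0.13/kWh → $29,090.23

$40,439.83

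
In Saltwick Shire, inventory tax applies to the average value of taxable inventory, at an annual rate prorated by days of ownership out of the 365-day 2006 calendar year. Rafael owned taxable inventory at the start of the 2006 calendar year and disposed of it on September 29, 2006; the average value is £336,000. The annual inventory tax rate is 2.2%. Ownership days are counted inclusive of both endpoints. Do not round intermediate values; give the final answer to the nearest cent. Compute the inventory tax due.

Days held (January 1 – September 29, 2006): 272 out of 365
Tax = £336,000 × 2.2% × 272/365 = £5,508.5589

£5,508.56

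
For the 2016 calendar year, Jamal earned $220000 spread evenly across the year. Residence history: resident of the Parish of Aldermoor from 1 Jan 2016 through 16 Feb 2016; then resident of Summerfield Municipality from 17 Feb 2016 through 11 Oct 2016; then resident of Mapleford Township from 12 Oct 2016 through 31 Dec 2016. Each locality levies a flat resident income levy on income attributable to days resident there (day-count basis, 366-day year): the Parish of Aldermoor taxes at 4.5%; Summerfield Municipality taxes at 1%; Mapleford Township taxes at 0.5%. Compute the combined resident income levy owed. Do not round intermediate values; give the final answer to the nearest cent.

$2945.36

The Parish of Aldermoor, 1 Jan – 16 Feb 2016: 47 days → $220000 × 4.5% × 47/366 = $1271.3115
Summerfield Municipality, 17 Feb – 11 Oct 2016: 238 days → $220000 × 1% × 238/366 = $1430.6011
Mapleford Township, 12 Oct – 31 Dec 2016: 81 days → $220000 × 0.5% × 81/366 = $243.4426
Total = $2945.3552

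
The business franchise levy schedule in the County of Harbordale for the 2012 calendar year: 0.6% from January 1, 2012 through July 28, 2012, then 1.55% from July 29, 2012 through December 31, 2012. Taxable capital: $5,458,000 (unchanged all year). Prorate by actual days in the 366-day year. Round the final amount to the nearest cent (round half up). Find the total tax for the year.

$54,848.43

January 1 – July 28, 2012: 210 days at 0.6% → $5,458,000 × 0.6% × 210/366 = $18,789.8361
July 29 – December 31, 2012: 156 days at 1.55% → $5,458,000 × 1.55% × 156/366 = $36,058.5902
Total = $54,848.4262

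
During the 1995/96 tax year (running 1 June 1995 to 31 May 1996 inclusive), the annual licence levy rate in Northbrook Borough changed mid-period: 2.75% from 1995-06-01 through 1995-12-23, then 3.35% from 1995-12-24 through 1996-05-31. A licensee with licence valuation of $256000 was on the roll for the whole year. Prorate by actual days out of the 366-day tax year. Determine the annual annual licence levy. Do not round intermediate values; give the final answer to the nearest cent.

$7711.48

1995-06-01 to 1995-12-23: 206 days at 2.75% → $256000 × 2.75% × 206/366 = $3962.4044
1995-12-24 to 1996-05-31: 160 days at 3.35% → $256000 × 3.35% × 160/366 = $3749.0710
Total = $7711.4754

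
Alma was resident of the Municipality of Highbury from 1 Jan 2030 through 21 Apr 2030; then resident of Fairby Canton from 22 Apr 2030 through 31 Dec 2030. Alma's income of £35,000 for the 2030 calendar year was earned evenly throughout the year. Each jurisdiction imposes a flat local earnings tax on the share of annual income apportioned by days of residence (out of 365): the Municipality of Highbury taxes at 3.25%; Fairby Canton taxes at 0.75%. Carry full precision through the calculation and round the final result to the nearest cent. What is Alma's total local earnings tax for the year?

The Municipality of Highbury, 1 Jan – 21 Apr 2030: 111 days → £35,000 × 3.25% × 111/365 = £345.9247
Fairby Canton, 22 Apr – 31 Dec 2030: 254 days → £35,000 × 0.75% × 254/365 = £182.6712
Total = £528.5959

£528.60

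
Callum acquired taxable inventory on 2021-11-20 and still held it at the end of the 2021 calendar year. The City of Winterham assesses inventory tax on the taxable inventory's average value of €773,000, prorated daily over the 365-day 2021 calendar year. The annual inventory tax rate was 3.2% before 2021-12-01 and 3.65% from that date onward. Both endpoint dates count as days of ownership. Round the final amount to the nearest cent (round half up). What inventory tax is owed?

2021-11-20 to 2021-11-30: 11 days at 3.2% → €773,000 × 3.2% × 11/365 = €745.4685
2021-12-01 to 2021-12-31: 31 days at 3.65% → €773,000 × 3.65% × 31/365 = €2,396.3000
Total = €3,141.7685

€3,141.77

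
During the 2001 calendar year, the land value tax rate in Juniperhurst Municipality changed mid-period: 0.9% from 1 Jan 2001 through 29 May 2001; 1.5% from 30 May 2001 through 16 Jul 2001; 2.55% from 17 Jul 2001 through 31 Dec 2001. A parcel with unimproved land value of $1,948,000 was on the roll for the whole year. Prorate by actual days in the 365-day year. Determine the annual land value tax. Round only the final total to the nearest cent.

1 Jan – 29 May 2001: 149 days at 0.9% → $1,948,000 × 0.9% × 149/365 = $7,156.8986
30 May – 16 Jul 2001: 48 days at 1.5% → $1,948,000 × 1.5% × 48/365 = $3,842.6301
17 Jul – 31 Dec 2001: 168 days at 2.55% → $1,948,000 × 2.55% × 168/365 = $22,863.6493
Total = $33,863.1781

$33,863.18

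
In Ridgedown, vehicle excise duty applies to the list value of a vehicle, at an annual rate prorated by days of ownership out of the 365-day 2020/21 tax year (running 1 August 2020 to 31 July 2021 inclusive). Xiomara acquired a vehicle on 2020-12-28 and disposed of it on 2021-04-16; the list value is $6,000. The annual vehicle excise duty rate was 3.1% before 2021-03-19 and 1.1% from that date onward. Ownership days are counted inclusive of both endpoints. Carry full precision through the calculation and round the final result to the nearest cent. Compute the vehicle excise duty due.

$46.52

2020-12-28 to 2021-03-18: 81 days at 3.1% → $6,000 × 3.1% × 81/365 = $41.2767
2021-03-19 to 2021-04-16: 29 days at 1.1% → $6,000 × 1.1% × 29/365 = $5.2438
Total = $46.5205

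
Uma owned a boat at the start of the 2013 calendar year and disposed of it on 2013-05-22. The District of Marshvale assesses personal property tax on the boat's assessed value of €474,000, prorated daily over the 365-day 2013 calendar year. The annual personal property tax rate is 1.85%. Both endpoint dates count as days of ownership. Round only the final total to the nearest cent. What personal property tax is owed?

€3,411.50

Days held (2013-01-01 to 2013-05-22): 142 out of 365
Tax = €474,000 × 1.85% × 142/365 = €3,411.5014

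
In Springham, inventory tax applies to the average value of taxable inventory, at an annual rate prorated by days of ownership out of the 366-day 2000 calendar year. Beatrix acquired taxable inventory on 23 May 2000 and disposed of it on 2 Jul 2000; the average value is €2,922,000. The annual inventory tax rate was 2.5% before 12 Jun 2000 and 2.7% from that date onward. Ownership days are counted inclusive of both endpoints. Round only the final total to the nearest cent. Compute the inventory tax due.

23 May – 11 Jun 2000: 20 days at 2.5% → €2,922,000 × 2.5% × 20/366 = €3,991.8033
12 Jun – 2 Jul 2000: 21 days at 2.7% → €2,922,000 × 2.7% × 21/366 = €4,526.7049
Total = €8,518.5082

€8,518.51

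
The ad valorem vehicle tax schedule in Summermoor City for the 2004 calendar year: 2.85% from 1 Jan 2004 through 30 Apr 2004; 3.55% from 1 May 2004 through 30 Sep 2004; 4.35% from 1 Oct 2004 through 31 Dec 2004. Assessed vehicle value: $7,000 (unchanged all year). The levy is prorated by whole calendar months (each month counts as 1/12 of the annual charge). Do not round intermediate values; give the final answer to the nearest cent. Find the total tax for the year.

1 Jan – 30 Apr 2004: 4 months at 2.85% → $7,000 × 2.85% × 4/12 = $66.5000
1 May – 30 Sep 2004: 5 months at 3.55% → $7,000 × 3.55% × 5/12 = $103.5417
1 Oct – 31 Dec 2004: 3 months at 4.35% → $7,000 × 4.35% × 3/12 = $76.1250
Total = $246.1667

$246.17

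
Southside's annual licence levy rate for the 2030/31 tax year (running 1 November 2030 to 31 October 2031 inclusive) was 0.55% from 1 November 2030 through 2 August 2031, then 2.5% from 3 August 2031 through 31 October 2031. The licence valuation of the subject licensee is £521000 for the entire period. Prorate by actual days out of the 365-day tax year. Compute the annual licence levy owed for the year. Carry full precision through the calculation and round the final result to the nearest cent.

£5370.58

1 November 2030 – 2 August 2031: 275 days at 0.55% → £521000 × 0.55% × 275/365 = £2158.9384
3 August – 31 October 2031: 90 days at 2.5% → £521000 × 2.5% × 90/365 = £3211.6438
Total = £5370.5822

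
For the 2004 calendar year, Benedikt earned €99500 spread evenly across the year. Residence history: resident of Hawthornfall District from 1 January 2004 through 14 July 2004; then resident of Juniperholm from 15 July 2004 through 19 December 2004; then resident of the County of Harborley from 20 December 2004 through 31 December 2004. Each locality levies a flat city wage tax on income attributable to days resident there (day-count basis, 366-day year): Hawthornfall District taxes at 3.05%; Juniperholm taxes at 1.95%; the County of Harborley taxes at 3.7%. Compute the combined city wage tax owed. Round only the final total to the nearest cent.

€2583.47

Hawthornfall District, 1 January – 14 July 2004: 196 days → €99500 × 3.05% × 196/366 = €1625.1667
Juniperholm, 15 July – 19 December 2004: 158 days → €99500 × 1.95% × 158/366 = €837.5943
The County of Harborley, 20 December – 31 December 2004: 12 days → €99500 × 3.7% × 12/366 = €120.7049
Total = €2583.4658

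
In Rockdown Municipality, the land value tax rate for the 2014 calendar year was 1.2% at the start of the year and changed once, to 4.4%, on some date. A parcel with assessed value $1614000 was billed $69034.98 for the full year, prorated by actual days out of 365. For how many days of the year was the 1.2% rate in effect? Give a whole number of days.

14 days

Let d = days at the first rate; then 365 − d days at the second rate.
$1614000 × [1.2%·d + 4.4%·(365−d)] / 365 = $69034.98
Solving gives d = 14, so the new rate took effect on January 15, 2014.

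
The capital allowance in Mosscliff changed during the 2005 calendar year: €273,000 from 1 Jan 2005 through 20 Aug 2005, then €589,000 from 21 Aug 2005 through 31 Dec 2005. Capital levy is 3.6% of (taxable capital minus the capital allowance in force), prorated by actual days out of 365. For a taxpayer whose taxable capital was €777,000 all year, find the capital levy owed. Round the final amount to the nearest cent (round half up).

1 Jan – 20 Aug 2005: 232 days, exemption €273,000 → (€777,000 − €273,000) × 3.6% × 232/365 = €11,532.6247
21 Aug – 31 Dec 2005: 133 days, exemption €589,000 → (€777,000 − €589,000) × 3.6% × 133/365 = €2,466.1479
Total = €13,998.7726

€13,998.77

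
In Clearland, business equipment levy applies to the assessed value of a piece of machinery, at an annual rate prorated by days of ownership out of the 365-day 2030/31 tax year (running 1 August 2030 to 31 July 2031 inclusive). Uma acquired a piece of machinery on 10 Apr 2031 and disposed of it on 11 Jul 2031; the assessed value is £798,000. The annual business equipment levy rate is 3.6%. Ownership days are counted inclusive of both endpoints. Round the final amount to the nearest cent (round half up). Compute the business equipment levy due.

£7,319.74

Days held (10 Apr – 11 Jul 2031): 93 out of 365
Tax = £798,000 × 3.6% × 93/365 = £7,319.7370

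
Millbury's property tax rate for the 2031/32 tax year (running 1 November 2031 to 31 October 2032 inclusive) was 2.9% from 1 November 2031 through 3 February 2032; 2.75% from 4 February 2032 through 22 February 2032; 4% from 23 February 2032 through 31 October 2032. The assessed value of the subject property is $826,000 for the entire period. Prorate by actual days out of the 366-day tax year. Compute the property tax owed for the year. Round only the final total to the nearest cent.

1 November 2031 – 3 February 2032: 95 days at 2.9% → $826,000 × 2.9% × 95/366 = $6,217.5683
4 February – 22 February 2032: 19 days at 2.75% → $826,000 × 2.75% × 19/366 = $1,179.1940
23 February – 31 October 2032: 252 days at 4% → $826,000 × 4% × 252/366 = $22,748.8525
Total = $30,145.6148

$30,145.61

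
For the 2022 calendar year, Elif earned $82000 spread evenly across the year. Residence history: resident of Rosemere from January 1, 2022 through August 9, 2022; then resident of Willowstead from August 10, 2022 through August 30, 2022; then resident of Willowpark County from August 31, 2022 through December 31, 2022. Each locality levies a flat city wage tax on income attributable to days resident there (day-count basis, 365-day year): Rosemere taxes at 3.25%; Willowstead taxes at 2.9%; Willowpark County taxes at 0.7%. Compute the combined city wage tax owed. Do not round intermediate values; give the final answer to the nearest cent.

Rosemere, January 1 – August 9, 2022: 221 days → $82000 × 3.25% × 221/365 = $1613.6027
Willowstead, August 10 – August 30, 2022: 21 days → $82000 × 2.9% × 21/365 = $136.8164
Willowpark County, August 31 – December 31, 2022: 123 days → $82000 × 0.7% × 123/365 = $193.4301
Total = $1943.8493

$1943.85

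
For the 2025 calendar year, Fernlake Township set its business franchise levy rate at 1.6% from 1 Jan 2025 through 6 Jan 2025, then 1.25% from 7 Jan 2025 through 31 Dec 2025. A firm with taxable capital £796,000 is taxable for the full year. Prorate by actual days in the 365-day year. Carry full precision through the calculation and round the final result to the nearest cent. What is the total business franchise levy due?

£9,995.80

1 Jan – 6 Jan 2025: 6 days at 1.6% → £796,000 × 1.6% × 6/365 = £209.3589
7 Jan – 31 Dec 2025: 359 days at 1.25% → £796,000 × 1.25% × 359/365 = £9,786.4384
Total = £9,995.7973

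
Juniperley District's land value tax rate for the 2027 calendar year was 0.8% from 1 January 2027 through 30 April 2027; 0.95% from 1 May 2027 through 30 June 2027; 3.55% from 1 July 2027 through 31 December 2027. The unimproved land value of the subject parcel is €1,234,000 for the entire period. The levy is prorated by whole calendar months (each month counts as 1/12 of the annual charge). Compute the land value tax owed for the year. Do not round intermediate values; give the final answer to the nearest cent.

€27,148.00

1 January – 30 April 2027: 4 months at 0.8% → €1,234,000 × 0.8% × 4/12 = €3,290.6667
1 May – 30 June 2027: 2 months at 0.95% → €1,234,000 × 0.95% × 2/12 = €1,953.8333
1 July – 31 December 2027: 6 months at 3.55% → €1,234,000 × 3.55% × 6/12 = €21,903.5000
Total = €27,148.0000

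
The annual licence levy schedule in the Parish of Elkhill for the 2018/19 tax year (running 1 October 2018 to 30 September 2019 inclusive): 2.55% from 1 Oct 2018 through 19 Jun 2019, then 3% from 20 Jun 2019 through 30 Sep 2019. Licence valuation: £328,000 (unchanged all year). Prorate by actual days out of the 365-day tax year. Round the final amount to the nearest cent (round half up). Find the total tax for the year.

1 Oct 2018 – 19 Jun 2019: 262 days at 2.55% → £328,000 × 2.55% × 262/365 = £6,003.7479
20 Jun – 30 Sep 2019: 103 days at 3% → £328,000 × 3% × 103/365 = £2,776.7671
Total = £8,780.5151

£8,780.52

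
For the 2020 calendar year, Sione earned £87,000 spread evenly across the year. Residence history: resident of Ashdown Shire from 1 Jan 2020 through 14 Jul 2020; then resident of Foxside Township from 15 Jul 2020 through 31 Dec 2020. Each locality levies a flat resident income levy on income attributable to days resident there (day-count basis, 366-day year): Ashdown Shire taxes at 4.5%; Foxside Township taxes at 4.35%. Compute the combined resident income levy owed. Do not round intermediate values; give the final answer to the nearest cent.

£3,854.39

Ashdown Shire, 1 Jan – 14 Jul 2020: 196 days → £87,000 × 4.5% × 196/366 = £2,096.5574
Foxside Township, 15 Jul – 31 Dec 2020: 170 days → £87,000 × 4.35% × 170/366 = £1,757.8279
Total = £3,854.3852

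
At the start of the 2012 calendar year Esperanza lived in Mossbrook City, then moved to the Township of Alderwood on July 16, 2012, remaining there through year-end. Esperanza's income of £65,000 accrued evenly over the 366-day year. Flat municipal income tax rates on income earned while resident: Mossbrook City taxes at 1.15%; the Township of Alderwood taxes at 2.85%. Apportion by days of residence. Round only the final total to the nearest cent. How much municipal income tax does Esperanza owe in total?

£1,257.73

Mossbrook City, January 1 – July 15, 2012: 197 days → £65,000 × 1.15% × 197/366 = £402.3429
The Township of Alderwood, July 16 – December 31, 2012: 169 days → £65,000 × 2.85% × 169/366 = £855.3893
Total = £1,257.7322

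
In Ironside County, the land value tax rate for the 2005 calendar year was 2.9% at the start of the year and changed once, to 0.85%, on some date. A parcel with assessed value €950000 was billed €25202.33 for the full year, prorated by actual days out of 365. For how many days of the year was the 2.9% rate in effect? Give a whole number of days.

321 days

Let d = days at the first rate; then 365 − d days at the second rate.
€950000 × [2.9%·d + 0.85%·(365−d)] / 365 = €25202.33
Solving gives d = 321, so the new rate took effect on November 18, 2005.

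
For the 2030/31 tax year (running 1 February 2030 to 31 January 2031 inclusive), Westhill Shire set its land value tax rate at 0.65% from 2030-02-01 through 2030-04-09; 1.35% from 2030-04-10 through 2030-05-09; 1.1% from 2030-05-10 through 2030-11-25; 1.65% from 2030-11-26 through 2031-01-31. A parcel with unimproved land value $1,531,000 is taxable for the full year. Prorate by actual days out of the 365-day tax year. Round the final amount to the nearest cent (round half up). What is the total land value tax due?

2030-02-01 to 2030-04-09: 68 days at 0.65% → $1,531,000 × 0.65% × 68/365 = $1,853.9781
2030-04-10 to 2030-05-09: 30 days at 1.35% → $1,531,000 × 1.35% × 30/365 = $1,698.7808
2030-05-10 to 2030-11-25: 200 days at 1.1% → $1,531,000 × 1.1% × 200/365 = $9,227.9452
2030-11-26 to 2031-01-31: 67 days at 1.65% → $1,531,000 × 1.65% × 67/365 = $4,637.0425
Total = $17,417.7466

$17,417.75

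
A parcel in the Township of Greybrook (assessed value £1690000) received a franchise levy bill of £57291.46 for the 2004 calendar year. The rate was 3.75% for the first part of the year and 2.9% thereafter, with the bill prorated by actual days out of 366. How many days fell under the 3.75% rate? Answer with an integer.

211 days

Let d = days at the first rate; then 366 − d days at the second rate.
£1690000 × [3.75%·d + 2.9%·(366−d)] / 366 = £57291.46
Solving gives d = 211, so the new rate took effect on July 30, 2004.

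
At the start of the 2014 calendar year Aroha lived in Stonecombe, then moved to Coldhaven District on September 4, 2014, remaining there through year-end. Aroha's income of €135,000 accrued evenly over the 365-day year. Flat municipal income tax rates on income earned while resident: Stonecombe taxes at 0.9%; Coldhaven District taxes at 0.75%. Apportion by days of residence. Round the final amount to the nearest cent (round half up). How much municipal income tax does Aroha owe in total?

Stonecombe, January 1 – September 3, 2014: 246 days → €135,000 × 0.9% × 246/365 = €818.8767
Coldhaven District, September 4 – December 31, 2014: 119 days → €135,000 × 0.75% × 119/365 = €330.1027
Total = €1,148.9795

€1,148.98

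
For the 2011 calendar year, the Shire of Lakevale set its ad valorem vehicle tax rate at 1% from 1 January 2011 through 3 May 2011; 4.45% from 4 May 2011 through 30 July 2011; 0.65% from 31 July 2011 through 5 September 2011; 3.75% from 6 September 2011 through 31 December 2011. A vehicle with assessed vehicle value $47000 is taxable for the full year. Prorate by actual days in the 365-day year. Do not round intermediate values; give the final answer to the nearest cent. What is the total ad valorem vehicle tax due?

1 January – 3 May 2011: 123 days at 1% → $47000 × 1% × 123/365 = $158.3836
4 May – 30 July 2011: 88 days at 4.45% → $47000 × 4.45% × 88/365 = $504.2521
31 July – 5 September 2011: 37 days at 0.65% → $47000 × 0.65% × 37/365 = $30.9685
6 September – 31 December 2011: 117 days at 3.75% → $47000 × 3.75% × 117/365 = $564.9658
Total = $1258.5699

$1258.57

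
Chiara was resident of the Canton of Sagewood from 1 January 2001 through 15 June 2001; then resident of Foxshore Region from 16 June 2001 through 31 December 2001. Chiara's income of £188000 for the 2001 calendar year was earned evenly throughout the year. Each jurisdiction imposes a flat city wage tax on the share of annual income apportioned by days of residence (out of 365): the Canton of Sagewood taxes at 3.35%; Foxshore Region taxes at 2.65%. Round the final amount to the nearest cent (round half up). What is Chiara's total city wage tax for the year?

The Canton of Sagewood, 1 January – 15 June 2001: 166 days → £188000 × 3.35% × 166/365 = £2864.2959
Foxshore Region, 16 June – 31 December 2001: 199 days → £188000 × 2.65% × 199/365 = £2716.2137
Total = £5580.5096

£5580.51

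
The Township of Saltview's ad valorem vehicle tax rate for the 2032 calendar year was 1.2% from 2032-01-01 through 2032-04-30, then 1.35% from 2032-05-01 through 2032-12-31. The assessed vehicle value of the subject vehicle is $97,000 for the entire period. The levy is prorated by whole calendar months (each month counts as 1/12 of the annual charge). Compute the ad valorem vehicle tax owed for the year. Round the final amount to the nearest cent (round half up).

$1,261.00

2032-01-01 to 2032-04-30: 4 months at 1.2% → $97,000 × 1.2% × 4/12 = $388.0000
2032-05-01 to 2032-12-31: 8 months at 1.35% → $97,000 × 1.35% × 8/12 = $873.0000
Total = $1,261.0000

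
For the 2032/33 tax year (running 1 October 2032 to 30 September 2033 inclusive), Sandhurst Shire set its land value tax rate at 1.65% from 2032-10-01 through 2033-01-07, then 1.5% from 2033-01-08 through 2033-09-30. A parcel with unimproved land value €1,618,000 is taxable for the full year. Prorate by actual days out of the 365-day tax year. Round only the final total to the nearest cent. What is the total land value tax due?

€24,928.28

2032-10-01 to 2033-01-07: 99 days at 1.65% → €1,618,000 × 1.65% × 99/365 = €7,241.1041
2033-01-08 to 2033-09-30: 266 days at 1.5% → €1,618,000 × 1.5% × 266/365 = €17,687.1781
Total = €24,928.2822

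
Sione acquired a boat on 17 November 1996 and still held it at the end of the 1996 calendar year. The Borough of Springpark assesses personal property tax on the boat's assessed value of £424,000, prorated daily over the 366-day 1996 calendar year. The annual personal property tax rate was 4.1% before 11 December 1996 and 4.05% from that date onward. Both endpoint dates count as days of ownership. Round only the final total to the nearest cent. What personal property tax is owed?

17 November – 10 December 1996: 24 days at 4.1% → £424,000 × 4.1% × 24/366 = £1,139.9344
11 December – 31 December 1996: 21 days at 4.05% → £424,000 × 4.05% × 21/366 = £985.2787
Total = £2,125.2131

£2,125.21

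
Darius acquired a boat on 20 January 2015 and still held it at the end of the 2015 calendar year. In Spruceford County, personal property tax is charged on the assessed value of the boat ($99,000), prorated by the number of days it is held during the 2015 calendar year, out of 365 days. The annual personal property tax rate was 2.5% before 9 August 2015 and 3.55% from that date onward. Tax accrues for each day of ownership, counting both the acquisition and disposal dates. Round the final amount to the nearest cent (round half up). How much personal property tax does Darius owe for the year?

$2,759.12

20 January – 8 August 2015: 201 days at 2.5% → $99,000 × 2.5% × 201/365 = $1,362.9452
9 August – 31 December 2015: 145 days at 3.55% → $99,000 × 3.55% × 145/365 = $1,396.1712
Total = $2,759.1164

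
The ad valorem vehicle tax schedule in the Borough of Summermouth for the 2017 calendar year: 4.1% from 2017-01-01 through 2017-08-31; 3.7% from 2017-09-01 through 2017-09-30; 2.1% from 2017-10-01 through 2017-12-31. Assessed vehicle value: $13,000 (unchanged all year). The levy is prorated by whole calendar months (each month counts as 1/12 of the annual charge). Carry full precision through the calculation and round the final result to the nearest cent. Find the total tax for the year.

$463.67

2017-01-01 to 2017-08-31: 8 months at 4.1% → $13,000 × 4.1% × 8/12 = $355.3333
2017-09-01 to 2017-09-30: 1 month at 3.7% → $13,000 × 3.7% × 1/12 = $40.0833
2017-10-01 to 2017-12-31: 3 months at 2.1% → $13,000 × 2.1% × 3/12 = $68.2500
Total = $463.6667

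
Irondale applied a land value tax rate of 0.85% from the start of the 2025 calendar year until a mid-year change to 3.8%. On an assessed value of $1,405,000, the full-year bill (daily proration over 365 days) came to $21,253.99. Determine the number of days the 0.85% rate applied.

Let d = days at the first rate; then 365 − d days at the second rate.
$1,405,000 × [0.85%·d + 3.8%·(365−d)] / 365 = $21,253.99
Solving gives d = 283, so the new rate took effect on October 11, 2025.

283 days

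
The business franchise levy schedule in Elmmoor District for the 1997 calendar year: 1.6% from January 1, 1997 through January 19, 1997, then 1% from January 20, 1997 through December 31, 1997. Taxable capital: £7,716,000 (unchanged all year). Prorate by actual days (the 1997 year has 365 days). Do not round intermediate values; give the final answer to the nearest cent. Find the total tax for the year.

£79,569.93

January 1 – January 19, 1997: 19 days at 1.6% → £7,716,000 × 1.6% × 19/365 = £6,426.4767
January 20 – December 31, 1997: 346 days at 1% → £7,716,000 × 1% × 346/365 = £73,143.4521
Total = £79,569.9288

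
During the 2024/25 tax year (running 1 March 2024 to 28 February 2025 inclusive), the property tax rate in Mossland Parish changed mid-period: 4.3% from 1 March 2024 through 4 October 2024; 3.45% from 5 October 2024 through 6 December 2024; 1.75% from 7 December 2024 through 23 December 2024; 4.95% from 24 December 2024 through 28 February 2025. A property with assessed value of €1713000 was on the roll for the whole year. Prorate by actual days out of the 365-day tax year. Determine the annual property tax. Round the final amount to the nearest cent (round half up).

€71155.20

1 March – 4 October 2024: 218 days at 4.3% → €1713000 × 4.3% × 218/365 = €43993.5945
5 October – 6 December 2024: 63 days at 3.45% → €1713000 × 3.45% × 63/365 = €10200.5630
7 December – 23 December 2024: 17 days at 1.75% → €1713000 × 1.75% × 17/365 = €1396.2123
24 December 2024 – 28 February 2025: 67 days at 4.95% → €1713000 × 4.95% × 67/365 = €15564.8342
Total = €71155.2041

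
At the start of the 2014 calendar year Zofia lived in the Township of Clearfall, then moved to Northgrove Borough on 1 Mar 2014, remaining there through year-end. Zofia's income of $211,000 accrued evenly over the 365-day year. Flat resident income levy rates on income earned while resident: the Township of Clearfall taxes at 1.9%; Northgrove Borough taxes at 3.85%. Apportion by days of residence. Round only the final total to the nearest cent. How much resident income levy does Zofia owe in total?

The Township of Clearfall, 1 Jan – 28 Feb 2014: 59 days → $211,000 × 1.9% × 59/365 = $648.0301
Northgrove Borough, 1 Mar – 31 Dec 2014: 306 days → $211,000 × 3.85% × 306/365 = $6,810.3863
Total = $7,458.4164

$7,458.42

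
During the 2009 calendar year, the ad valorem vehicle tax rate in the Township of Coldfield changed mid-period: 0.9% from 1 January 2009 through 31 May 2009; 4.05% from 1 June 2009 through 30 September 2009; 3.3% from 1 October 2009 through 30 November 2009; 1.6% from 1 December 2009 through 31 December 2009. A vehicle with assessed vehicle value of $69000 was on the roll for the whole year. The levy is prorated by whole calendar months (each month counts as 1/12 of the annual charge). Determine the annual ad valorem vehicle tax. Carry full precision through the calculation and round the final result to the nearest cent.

$1661.75

1 January – 31 May 2009: 5 months at 0.9% → $69000 × 0.9% × 5/12 = $258.7500
1 June – 30 September 2009: 4 months at 4.05% → $69000 × 4.05% × 4/12 = $931.5000
1 October – 30 November 2009: 2 months at 3.3% → $69000 × 3.3% × 2/12 = $379.5000
1 December – 31 December 2009: 1 month at 1.6% → $69000 × 1.6% × 1/12 = $92.0000
Total = $1661.7500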